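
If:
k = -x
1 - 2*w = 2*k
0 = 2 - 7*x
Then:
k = -2/7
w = 11/14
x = 2/7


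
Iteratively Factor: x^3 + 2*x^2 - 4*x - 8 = (x + 2)*(x^2 - 4) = (x - 2)*(x + 2)*(x + 2)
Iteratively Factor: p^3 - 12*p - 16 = (p + 2)*(p^2 - 2*p - 8) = (p - 4)*(p + 2)*(p + 2)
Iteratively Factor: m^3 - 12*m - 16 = (m + 2)*(m^2 - 2*m - 8) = (m + 2)^2*(m - 4)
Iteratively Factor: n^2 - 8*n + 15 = (n - 5)*(n - 3)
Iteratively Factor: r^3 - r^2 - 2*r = (r)*(r^2 - r - 2) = r*(r + 1)*(r - 2)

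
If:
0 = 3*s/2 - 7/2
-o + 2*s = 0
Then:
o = 14/3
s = 7/3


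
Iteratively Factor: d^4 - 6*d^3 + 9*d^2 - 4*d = (d - 1)*(d^3 - 5*d^2 + 4*d) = (d - 4)*(d - 1)*(d^2 - d) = d*(d - 4)*(d - 1)*(d - 1)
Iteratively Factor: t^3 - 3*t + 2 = (t - 1)*(t^2 + t - 2) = (t - 1)^2*(t + 2)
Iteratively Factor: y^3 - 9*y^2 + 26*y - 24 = (y - 2)*(y^2 - 7*y + 12) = (y - 4)*(y - 2)*(y - 3)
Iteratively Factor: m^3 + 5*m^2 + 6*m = (m + 2)*(m^2 + 3*m) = (m + 2)*(m + 3)*(m)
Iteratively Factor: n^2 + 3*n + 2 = (n + 2)*(n + 1)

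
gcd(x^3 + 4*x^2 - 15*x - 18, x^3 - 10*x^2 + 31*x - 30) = x - 3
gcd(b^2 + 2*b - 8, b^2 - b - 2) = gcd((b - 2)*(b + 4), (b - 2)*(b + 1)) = b - 2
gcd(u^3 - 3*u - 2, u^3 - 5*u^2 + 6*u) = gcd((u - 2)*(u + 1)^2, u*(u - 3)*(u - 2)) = u - 2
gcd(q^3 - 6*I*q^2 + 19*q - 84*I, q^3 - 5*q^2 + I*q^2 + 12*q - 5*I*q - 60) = q^2 + I*q + 12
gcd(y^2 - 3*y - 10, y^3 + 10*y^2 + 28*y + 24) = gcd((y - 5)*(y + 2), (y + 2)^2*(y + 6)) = y + 2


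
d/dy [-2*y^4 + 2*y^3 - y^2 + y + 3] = -8*y^3 + 6*y^2 - 2*y + 1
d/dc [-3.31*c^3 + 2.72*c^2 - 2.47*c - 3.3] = -9.93*c^2 + 5.44*c - 2.47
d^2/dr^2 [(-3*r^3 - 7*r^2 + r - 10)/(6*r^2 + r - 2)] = 6*(13*r^3 - 438*r^2 - 60*r - 52)/(216*r^6 + 108*r^5 - 198*r^4 - 71*r^3 + 66*r^2 + 12*r - 8)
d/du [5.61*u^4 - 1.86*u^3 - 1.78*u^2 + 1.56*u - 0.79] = 22.44*u^3 - 5.58*u^2 - 3.56*u + 1.56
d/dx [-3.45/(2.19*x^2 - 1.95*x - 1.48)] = (15.111*x - 6.7275)/(-2.19*x^2 + 1.95*x + 1.48)^2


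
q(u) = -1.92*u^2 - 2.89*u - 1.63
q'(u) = -3.84*u - 2.89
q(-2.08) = -3.93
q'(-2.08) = 5.10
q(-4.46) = -26.93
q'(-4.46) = 14.24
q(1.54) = -10.63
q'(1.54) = -8.80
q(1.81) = -13.15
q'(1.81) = -9.84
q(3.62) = -37.25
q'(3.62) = -16.79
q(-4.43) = -26.51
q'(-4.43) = 14.12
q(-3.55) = -15.57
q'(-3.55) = 10.74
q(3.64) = -37.59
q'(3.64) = -16.87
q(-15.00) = -390.28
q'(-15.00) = 54.71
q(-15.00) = -390.28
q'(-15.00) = 54.71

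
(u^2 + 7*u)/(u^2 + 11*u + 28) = u/(u + 4)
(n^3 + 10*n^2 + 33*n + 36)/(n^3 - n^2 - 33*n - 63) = (n + 4)/(n - 7)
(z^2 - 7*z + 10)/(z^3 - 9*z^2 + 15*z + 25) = (z - 2)/(z^2 - 4*z - 5)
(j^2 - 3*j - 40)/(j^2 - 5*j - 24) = (j + 5)/(j + 3)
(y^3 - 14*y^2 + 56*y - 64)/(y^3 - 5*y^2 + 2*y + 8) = (y - 8)/(y + 1)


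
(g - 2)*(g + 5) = g^2 + 3*g - 10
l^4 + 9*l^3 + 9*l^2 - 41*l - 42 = (l - 2)*(l + 1)*(l + 3)*(l + 7)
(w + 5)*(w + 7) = w^2 + 12*w + 35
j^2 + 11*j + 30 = (j + 5)*(j + 6)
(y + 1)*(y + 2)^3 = y^4 + 7*y^3 + 18*y^2 + 20*y + 8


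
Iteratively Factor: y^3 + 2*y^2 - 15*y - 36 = (y + 3)*(y^2 - y - 12) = (y + 3)^2*(y - 4)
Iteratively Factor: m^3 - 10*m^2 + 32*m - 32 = (m - 2)*(m^2 - 8*m + 16) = (m - 4)*(m - 2)*(m - 4)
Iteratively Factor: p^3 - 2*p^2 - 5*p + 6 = (p + 2)*(p^2 - 4*p + 3) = (p - 3)*(p + 2)*(p - 1)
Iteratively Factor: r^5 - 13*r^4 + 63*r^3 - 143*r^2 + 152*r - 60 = (r - 3)*(r^4 - 10*r^3 + 33*r^2 - 44*r + 20) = (r - 3)*(r - 2)*(r^3 - 8*r^2 + 17*r - 10) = (r - 3)*(r - 2)^2*(r^2 - 6*r + 5) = (r - 3)*(r - 2)^2*(r - 1)*(r - 5)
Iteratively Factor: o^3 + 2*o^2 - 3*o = (o + 3)*(o^2 - o) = (o - 1)*(o + 3)*(o)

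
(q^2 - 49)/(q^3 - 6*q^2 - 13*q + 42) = (q + 7)/(q^2 + q - 6)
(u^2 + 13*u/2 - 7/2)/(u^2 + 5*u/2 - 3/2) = (u + 7)/(u + 3)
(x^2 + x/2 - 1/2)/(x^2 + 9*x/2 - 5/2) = (x + 1)/(x + 5)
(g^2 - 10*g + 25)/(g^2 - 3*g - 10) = (g - 5)/(g + 2)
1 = 1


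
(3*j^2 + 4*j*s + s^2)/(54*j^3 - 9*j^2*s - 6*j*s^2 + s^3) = (j + s)/(18*j^2 - 9*j*s + s^2)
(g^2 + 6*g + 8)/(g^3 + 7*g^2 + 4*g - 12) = (g + 4)/(g^2 + 5*g - 6)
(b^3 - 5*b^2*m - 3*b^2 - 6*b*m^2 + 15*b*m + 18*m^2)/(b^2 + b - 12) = (b^2 - 5*b*m - 6*m^2)/(b + 4)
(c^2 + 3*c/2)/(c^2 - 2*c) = (c + 3/2)/(c - 2)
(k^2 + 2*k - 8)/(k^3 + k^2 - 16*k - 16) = (k - 2)/(k^2 - 3*k - 4)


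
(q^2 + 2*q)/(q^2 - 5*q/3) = 3*(q + 2)/(3*q - 5)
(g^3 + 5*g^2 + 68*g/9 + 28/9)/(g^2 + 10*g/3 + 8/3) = (9*g^2 + 27*g + 14)/(3*(3*g + 4))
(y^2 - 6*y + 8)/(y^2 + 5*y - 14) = (y - 4)/(y + 7)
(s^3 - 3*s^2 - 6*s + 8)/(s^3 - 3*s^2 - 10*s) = (s^2 - 5*s + 4)/(s*(s - 5))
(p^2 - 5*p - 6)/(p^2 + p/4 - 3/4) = 4*(p - 6)/(4*p - 3)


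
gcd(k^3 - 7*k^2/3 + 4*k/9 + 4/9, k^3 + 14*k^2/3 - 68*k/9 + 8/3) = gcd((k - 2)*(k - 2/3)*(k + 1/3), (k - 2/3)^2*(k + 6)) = k - 2/3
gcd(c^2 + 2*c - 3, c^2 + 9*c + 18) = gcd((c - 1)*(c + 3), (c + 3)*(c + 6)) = c + 3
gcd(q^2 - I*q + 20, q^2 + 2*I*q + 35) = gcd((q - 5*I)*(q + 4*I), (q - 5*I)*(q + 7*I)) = q - 5*I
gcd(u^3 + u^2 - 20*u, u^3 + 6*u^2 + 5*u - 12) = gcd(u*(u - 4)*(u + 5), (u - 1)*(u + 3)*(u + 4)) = 1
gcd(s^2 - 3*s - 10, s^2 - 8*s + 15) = s - 5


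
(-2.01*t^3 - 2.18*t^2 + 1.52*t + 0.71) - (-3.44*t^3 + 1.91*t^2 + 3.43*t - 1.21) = 1.43*t^3 - 4.09*t^2 - 1.91*t + 1.92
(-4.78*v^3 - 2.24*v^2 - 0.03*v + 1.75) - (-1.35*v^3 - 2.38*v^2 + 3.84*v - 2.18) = -3.43*v^3 + 0.14*v^2 - 3.87*v + 3.93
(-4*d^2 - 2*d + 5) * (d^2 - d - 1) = -4*d^4 + 2*d^3 + 11*d^2 - 3*d - 5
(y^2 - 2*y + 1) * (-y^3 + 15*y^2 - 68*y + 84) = -y^5 + 17*y^4 - 99*y^3 + 235*y^2 - 236*y + 84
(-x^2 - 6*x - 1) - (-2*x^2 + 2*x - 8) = x^2 - 8*x + 7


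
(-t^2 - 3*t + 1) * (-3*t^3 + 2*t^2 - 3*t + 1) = 3*t^5 + 7*t^4 - 6*t^3 + 10*t^2 - 6*t + 1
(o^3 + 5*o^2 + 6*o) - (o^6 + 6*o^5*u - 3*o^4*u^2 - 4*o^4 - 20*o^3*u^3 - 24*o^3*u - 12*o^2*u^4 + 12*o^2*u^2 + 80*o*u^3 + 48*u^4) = -o^6 - 6*o^5*u + 3*o^4*u^2 + 4*o^4 + 20*o^3*u^3 + 24*o^3*u + o^3 + 12*o^2*u^4 - 12*o^2*u^2 + 5*o^2 - 80*o*u^3 + 6*o - 48*u^4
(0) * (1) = 0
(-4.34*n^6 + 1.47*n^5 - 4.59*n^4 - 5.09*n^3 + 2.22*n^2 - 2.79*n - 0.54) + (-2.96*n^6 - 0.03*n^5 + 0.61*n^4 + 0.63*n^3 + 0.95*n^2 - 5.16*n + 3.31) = -7.3*n^6 + 1.44*n^5 - 3.98*n^4 - 4.46*n^3 + 3.17*n^2 - 7.95*n + 2.77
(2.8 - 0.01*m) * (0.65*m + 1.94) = -0.0065*m^2 + 1.8006*m + 5.432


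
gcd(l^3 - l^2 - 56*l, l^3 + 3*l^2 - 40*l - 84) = l + 7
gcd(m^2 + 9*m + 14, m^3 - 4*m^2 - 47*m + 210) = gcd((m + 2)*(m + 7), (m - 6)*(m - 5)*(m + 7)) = m + 7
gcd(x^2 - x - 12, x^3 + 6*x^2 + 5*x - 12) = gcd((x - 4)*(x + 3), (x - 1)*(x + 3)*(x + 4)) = x + 3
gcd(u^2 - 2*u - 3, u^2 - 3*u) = u - 3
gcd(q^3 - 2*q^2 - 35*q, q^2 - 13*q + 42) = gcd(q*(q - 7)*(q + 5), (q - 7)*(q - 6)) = q - 7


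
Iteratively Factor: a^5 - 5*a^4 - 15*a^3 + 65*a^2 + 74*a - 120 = (a - 1)*(a^4 - 4*a^3 - 19*a^2 + 46*a + 120) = (a - 1)*(a + 3)*(a^3 - 7*a^2 + 2*a + 40) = (a - 1)*(a + 2)*(a + 3)*(a^2 - 9*a + 20) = (a - 5)*(a - 1)*(a + 2)*(a + 3)*(a - 4)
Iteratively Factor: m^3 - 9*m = (m + 3)*(m^2 - 3*m) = m*(m + 3)*(m - 3)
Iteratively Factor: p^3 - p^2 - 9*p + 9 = (p - 1)*(p^2 - 9) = (p - 1)*(p + 3)*(p - 3)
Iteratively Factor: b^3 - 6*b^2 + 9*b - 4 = (b - 1)*(b^2 - 5*b + 4) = (b - 4)*(b - 1)*(b - 1)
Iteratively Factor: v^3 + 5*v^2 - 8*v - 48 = (v - 3)*(v^2 + 8*v + 16) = (v - 3)*(v + 4)*(v + 4)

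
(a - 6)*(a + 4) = a^2 - 2*a - 24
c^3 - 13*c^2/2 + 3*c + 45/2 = (c - 5)*(c - 3)*(c + 3/2)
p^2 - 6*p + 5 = (p - 5)*(p - 1)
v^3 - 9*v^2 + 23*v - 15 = (v - 5)*(v - 3)*(v - 1)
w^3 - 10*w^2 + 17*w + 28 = (w - 7)*(w - 4)*(w + 1)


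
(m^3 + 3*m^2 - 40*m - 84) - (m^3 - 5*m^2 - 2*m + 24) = 8*m^2 - 38*m - 108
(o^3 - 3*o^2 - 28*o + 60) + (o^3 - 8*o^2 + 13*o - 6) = 2*o^3 - 11*o^2 - 15*o + 54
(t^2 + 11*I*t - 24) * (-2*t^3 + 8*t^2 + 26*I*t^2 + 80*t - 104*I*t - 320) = -2*t^5 + 8*t^4 + 4*I*t^4 - 158*t^3 - 16*I*t^3 + 632*t^2 + 256*I*t^2 - 1920*t - 1024*I*t + 7680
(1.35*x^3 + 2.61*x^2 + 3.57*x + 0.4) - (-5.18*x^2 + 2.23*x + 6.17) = 1.35*x^3 + 7.79*x^2 + 1.34*x - 5.77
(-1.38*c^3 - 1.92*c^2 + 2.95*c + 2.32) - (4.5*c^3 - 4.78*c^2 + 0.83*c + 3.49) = -5.88*c^3 + 2.86*c^2 + 2.12*c - 1.17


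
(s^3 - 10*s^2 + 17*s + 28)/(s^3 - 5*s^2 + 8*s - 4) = (s^3 - 10*s^2 + 17*s + 28)/(s^3 - 5*s^2 + 8*s - 4)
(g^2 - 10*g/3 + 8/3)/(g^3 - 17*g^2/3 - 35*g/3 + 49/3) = (3*g^2 - 10*g + 8)/(3*g^3 - 17*g^2 - 35*g + 49)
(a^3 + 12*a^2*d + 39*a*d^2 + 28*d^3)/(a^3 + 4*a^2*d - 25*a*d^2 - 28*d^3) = (a + 4*d)/(a - 4*d)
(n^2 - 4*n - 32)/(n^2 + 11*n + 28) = (n - 8)/(n + 7)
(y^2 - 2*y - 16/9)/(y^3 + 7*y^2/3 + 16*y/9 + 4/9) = (3*y - 8)/(3*y^2 + 5*y + 2)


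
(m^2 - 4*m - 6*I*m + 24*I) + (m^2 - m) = 2*m^2 - 5*m - 6*I*m + 24*I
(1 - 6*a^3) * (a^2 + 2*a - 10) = -6*a^5 - 12*a^4 + 60*a^3 + a^2 + 2*a - 10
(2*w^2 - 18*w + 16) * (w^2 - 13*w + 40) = 2*w^4 - 44*w^3 + 330*w^2 - 928*w + 640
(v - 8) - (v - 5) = -3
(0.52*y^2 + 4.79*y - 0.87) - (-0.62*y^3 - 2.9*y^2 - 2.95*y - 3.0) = 0.62*y^3 + 3.42*y^2 + 7.74*y + 2.13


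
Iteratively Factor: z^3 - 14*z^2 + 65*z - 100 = (z - 4)*(z^2 - 10*z + 25) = (z - 5)*(z - 4)*(z - 5)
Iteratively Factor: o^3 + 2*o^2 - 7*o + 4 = (o - 1)*(o^2 + 3*o - 4) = (o - 1)^2*(o + 4)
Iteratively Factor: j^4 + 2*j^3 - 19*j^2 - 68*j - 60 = (j + 2)*(j^3 - 19*j - 30) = (j + 2)*(j + 3)*(j^2 - 3*j - 10) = (j - 5)*(j + 2)*(j + 3)*(j + 2)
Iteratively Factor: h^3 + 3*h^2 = (h + 3)*(h^2) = h*(h + 3)*(h)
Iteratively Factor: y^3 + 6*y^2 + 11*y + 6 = (y + 3)*(y^2 + 3*y + 2) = (y + 1)*(y + 3)*(y + 2)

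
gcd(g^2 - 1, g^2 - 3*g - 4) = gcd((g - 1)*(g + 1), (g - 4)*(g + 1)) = g + 1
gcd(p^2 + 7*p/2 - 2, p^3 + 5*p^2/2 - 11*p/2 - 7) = 1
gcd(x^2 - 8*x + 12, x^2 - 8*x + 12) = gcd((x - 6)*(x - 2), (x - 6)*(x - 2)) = x^2 - 8*x + 12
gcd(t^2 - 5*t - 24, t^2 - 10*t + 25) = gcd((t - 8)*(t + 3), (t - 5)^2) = 1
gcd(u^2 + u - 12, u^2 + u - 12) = u^2 + u - 12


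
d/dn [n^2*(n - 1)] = n*(3*n - 2)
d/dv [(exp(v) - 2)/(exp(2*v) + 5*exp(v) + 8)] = (-(exp(v) - 2)*(2*exp(v) + 5) + exp(2*v) + 5*exp(v) + 8)*exp(v)/(exp(2*v) + 5*exp(v) + 8)^2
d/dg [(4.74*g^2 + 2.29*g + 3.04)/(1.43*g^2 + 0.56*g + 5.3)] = (-0.620299999999999*g^2 + 41.5496*g + 10.4346)/(2.0449*g^4 + 1.6016*g^3 + 15.4716*g^2 + 5.936*g + 28.09)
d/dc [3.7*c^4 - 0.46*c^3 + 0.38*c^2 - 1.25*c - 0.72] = 14.8*c^3 - 1.38*c^2 + 0.76*c - 1.25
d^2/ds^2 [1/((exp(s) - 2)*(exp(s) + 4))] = (4*exp(3*s) + 6*exp(2*s) + 36*exp(s) + 16)*exp(s)/(exp(6*s) + 6*exp(5*s) - 12*exp(4*s) - 88*exp(3*s) + 96*exp(2*s) + 384*exp(s) - 512)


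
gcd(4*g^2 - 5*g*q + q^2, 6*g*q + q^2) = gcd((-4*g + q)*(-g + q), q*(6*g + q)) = 1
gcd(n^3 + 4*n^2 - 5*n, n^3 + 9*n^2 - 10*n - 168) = 1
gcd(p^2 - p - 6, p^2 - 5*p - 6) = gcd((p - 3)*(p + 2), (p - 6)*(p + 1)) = 1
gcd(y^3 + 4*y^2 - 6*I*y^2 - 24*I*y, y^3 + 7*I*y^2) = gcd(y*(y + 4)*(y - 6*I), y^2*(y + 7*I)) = y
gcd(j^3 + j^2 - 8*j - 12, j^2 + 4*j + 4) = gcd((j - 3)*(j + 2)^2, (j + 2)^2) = j^2 + 4*j + 4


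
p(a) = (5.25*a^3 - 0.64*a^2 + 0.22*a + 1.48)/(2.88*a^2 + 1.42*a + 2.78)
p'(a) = (-5.76*a - 1.42)*(5.25*a^3 - 0.64*a^2 + 0.22*a + 1.48)/(2.88*a^2 + 1.42*a + 2.78)^2 + (15.75*a^2 - 1.28*a + 0.22)/(2.88*a^2 + 1.42*a + 2.78)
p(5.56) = 8.88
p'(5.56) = 1.84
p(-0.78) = -0.46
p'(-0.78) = 2.74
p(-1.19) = -1.65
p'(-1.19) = 2.92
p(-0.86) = -0.68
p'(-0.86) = 2.86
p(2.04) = 2.48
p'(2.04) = 1.72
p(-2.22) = -4.31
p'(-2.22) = 2.29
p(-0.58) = 0.04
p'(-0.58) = 2.17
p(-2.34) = -4.58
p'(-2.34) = 2.24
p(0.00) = 0.53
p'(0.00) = -0.19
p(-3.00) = -6.00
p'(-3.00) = 2.07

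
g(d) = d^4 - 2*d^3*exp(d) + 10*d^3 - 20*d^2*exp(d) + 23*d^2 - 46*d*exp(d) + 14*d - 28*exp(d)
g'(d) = -2*d^3*exp(d) + 4*d^3 - 26*d^2*exp(d) + 30*d^2 - 86*d*exp(d) + 46*d - 74*exp(d) + 14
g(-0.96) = -0.43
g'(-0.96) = -11.27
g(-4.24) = -85.51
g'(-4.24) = 53.04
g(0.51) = -80.28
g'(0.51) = -162.18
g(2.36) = -2580.86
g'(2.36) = -4403.14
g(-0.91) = -1.02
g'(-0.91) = -12.38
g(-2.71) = -14.81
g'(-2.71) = 30.58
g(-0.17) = -19.27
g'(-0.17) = -43.70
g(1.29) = -373.22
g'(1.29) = -712.77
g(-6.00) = -120.10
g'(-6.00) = -46.15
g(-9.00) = 1008.03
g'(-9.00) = -885.99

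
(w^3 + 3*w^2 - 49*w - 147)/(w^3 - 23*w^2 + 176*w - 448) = (w^2 + 10*w + 21)/(w^2 - 16*w + 64)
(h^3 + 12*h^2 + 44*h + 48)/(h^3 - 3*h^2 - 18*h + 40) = (h^2 + 8*h + 12)/(h^2 - 7*h + 10)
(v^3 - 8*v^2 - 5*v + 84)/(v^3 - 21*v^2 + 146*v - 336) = (v^2 - v - 12)/(v^2 - 14*v + 48)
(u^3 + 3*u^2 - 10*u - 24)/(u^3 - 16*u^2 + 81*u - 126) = (u^2 + 6*u + 8)/(u^2 - 13*u + 42)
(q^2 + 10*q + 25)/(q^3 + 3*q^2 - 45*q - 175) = 1/(q - 7)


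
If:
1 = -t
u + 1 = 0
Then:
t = -1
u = -1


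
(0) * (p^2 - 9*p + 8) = 0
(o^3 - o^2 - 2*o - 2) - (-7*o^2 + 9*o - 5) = o^3 + 6*o^2 - 11*o + 3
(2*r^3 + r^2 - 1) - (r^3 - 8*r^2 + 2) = r^3 + 9*r^2 - 3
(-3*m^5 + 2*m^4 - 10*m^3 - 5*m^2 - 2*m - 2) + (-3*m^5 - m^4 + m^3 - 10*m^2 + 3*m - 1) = -6*m^5 + m^4 - 9*m^3 - 15*m^2 + m - 3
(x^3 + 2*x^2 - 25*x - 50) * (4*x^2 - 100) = 4*x^5 + 8*x^4 - 200*x^3 - 400*x^2 + 2500*x + 5000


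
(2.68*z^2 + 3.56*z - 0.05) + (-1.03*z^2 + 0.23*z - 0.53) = 1.65*z^2 + 3.79*z - 0.58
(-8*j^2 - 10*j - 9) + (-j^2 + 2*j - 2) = -9*j^2 - 8*j - 11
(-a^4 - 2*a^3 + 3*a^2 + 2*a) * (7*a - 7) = -7*a^5 - 7*a^4 + 35*a^3 - 7*a^2 - 14*a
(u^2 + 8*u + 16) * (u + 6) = u^3 + 14*u^2 + 64*u + 96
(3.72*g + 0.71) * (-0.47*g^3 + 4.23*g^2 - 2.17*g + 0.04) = -1.7484*g^4 + 15.4019*g^3 - 5.0691*g^2 - 1.3919*g + 0.0284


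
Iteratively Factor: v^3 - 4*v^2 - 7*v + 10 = (v - 1)*(v^2 - 3*v - 10) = (v - 5)*(v - 1)*(v + 2)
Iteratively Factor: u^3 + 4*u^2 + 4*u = (u + 2)*(u^2 + 2*u) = (u + 2)^2*(u)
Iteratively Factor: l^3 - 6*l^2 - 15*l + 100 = (l - 5)*(l^2 - l - 20) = (l - 5)^2*(l + 4)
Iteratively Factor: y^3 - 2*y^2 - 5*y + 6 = (y - 3)*(y^2 + y - 2) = (y - 3)*(y - 1)*(y + 2)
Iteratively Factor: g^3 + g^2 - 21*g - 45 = (g - 5)*(g^2 + 6*g + 9) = (g - 5)*(g + 3)*(g + 3)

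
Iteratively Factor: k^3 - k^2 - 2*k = (k + 1)*(k^2 - 2*k) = k*(k + 1)*(k - 2)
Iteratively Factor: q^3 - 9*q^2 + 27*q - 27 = (q - 3)*(q^2 - 6*q + 9) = (q - 3)^2*(q - 3)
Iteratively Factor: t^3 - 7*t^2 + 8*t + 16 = (t + 1)*(t^2 - 8*t + 16) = (t - 4)*(t + 1)*(t - 4)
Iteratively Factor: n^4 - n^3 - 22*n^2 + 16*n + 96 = (n + 4)*(n^3 - 5*n^2 - 2*n + 24) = (n - 3)*(n + 4)*(n^2 - 2*n - 8) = (n - 4)*(n - 3)*(n + 4)*(n + 2)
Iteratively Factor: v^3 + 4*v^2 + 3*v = (v + 1)*(v^2 + 3*v) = (v + 1)*(v + 3)*(v)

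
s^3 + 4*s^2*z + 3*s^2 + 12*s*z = s*(s + 3)*(s + 4*z)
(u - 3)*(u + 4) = u^2 + u - 12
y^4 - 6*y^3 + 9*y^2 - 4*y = y*(y - 4)*(y - 1)^2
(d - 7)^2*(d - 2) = d^3 - 16*d^2 + 77*d - 98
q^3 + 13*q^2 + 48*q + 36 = (q + 1)*(q + 6)^2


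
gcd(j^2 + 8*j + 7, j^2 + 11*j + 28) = j + 7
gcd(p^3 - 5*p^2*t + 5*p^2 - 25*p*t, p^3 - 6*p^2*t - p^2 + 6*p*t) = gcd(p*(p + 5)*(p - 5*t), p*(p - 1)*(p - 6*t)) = p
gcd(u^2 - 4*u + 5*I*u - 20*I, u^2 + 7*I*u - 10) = u + 5*I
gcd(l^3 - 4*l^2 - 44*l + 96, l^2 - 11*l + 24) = l - 8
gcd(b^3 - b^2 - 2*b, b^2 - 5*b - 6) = b + 1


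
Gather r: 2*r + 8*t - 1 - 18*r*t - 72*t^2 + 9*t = r*(2 - 18*t) - 72*t^2 + 17*t - 1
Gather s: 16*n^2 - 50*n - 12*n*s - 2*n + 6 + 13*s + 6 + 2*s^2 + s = 16*n^2 - 52*n + 2*s^2 + s*(14 - 12*n) + 12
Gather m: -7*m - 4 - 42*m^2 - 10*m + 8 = -42*m^2 - 17*m + 4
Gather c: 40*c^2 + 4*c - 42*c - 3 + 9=40*c^2 - 38*c + 6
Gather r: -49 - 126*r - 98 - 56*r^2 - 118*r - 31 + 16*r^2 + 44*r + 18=-40*r^2 - 200*r - 160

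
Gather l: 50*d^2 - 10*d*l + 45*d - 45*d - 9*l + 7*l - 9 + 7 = 50*d^2 + l*(-10*d - 2) - 2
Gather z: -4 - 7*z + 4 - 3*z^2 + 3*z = -3*z^2 - 4*z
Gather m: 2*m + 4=2*m + 4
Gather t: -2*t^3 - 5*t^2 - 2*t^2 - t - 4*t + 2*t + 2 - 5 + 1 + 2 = -2*t^3 - 7*t^2 - 3*t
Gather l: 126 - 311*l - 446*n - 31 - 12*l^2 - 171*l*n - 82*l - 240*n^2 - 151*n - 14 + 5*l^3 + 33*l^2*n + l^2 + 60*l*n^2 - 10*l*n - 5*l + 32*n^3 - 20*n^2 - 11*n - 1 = 5*l^3 + l^2*(33*n - 11) + l*(60*n^2 - 181*n - 398) + 32*n^3 - 260*n^2 - 608*n + 80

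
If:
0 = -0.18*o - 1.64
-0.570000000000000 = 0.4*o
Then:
No Solution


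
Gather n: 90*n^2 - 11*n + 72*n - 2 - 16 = 90*n^2 + 61*n - 18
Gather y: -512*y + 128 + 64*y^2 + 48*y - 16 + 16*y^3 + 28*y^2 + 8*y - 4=16*y^3 + 92*y^2 - 456*y + 108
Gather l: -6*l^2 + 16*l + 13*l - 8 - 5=-6*l^2 + 29*l - 13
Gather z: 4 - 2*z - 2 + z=2 - z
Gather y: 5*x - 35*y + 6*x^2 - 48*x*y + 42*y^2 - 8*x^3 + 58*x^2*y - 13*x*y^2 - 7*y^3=-8*x^3 + 6*x^2 + 5*x - 7*y^3 + y^2*(42 - 13*x) + y*(58*x^2 - 48*x - 35)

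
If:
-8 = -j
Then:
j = 8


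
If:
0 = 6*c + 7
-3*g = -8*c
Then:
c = -7/6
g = -28/9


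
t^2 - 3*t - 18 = (t - 6)*(t + 3)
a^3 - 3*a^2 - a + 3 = (a - 3)*(a - 1)*(a + 1)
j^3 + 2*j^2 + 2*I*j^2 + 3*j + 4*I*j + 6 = (j + 2)*(j - I)*(j + 3*I)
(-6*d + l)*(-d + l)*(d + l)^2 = 6*d^4 + 5*d^3*l - 7*d^2*l^2 - 5*d*l^3 + l^4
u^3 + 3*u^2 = u^2*(u + 3)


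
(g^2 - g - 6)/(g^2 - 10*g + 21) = (g + 2)/(g - 7)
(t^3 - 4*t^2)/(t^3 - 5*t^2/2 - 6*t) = 2*t/(2*t + 3)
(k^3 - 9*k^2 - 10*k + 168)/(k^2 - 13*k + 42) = k + 4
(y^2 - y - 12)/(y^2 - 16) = (y + 3)/(y + 4)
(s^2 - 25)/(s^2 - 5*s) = (s + 5)/s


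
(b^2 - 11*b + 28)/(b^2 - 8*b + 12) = (b^2 - 11*b + 28)/(b^2 - 8*b + 12)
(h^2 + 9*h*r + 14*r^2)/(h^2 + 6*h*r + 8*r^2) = (h + 7*r)/(h + 4*r)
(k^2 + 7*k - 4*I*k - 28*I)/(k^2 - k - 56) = (k - 4*I)/(k - 8)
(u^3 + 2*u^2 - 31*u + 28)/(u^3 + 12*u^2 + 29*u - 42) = (u - 4)/(u + 6)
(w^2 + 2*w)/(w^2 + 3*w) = (w + 2)/(w + 3)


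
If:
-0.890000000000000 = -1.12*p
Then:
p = 0.79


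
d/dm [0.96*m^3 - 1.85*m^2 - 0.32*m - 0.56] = 2.88*m^2 - 3.7*m - 0.32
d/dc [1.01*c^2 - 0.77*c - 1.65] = 2.02*c - 0.77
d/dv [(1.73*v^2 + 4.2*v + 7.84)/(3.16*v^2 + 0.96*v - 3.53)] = (-11.6112*v^2 - 61.7626*v - 22.3524)/(9.9856*v^4 + 6.0672*v^3 - 21.388*v^2 - 6.7776*v + 12.4609)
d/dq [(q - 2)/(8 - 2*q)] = 1/(q^2 - 8*q + 16)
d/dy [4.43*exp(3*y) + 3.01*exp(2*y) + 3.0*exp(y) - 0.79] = (13.29*exp(2*y) + 6.02*exp(y) + 3.0)*exp(y)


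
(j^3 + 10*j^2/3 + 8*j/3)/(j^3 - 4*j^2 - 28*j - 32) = j*(3*j + 4)/(3*(j^2 - 6*j - 16))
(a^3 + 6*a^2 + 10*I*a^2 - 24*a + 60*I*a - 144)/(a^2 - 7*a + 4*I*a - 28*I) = (a^2 + 6*a*(1 + I) + 36*I)/(a - 7)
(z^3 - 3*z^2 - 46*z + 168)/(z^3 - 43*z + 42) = (z - 4)/(z - 1)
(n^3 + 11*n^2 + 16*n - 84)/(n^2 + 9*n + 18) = (n^2 + 5*n - 14)/(n + 3)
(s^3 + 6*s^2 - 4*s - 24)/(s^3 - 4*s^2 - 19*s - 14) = (s^2 + 4*s - 12)/(s^2 - 6*s - 7)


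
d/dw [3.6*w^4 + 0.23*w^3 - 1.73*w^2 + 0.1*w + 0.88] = 14.4*w^3 + 0.69*w^2 - 3.46*w + 0.1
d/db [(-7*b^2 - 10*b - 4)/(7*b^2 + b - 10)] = (63*b^2 + 196*b + 104)/(49*b^4 + 14*b^3 - 139*b^2 - 20*b + 100)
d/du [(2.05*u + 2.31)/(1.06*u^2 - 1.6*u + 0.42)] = (-2.173*u^2 - 4.8972*u + 4.557)/(1.1236*u^4 - 3.392*u^3 + 3.4504*u^2 - 1.344*u + 0.1764)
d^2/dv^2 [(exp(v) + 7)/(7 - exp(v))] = 14*(-exp(v) - 7)*exp(v)/(exp(3*v) - 21*exp(2*v) + 147*exp(v) - 343)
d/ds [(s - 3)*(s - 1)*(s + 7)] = 3*s^2 + 6*s - 25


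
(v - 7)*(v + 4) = v^2 - 3*v - 28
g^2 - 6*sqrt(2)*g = g*(g - 6*sqrt(2))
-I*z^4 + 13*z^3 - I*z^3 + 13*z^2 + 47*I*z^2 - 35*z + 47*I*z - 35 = (z + 1)*(z + 5*I)*(z + 7*I)*(-I*z + 1)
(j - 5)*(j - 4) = j^2 - 9*j + 20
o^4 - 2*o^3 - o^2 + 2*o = o*(o - 2)*(o - 1)*(o + 1)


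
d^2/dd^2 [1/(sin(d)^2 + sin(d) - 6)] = (-4*sin(d)^4 - 3*sin(d)^3 - 19*sin(d)^2 + 14)/(sin(d)^2 + sin(d) - 6)^3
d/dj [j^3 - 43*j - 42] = 3*j^2 - 43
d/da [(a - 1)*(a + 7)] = 2*a + 6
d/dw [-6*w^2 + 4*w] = 4 - 12*w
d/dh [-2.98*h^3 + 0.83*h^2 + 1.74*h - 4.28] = -8.94*h^2 + 1.66*h + 1.74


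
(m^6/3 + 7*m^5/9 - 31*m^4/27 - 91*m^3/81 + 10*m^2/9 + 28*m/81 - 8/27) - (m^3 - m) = m^6/3 + 7*m^5/9 - 31*m^4/27 - 172*m^3/81 + 10*m^2/9 + 109*m/81 - 8/27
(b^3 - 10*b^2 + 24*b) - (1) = b^3 - 10*b^2 + 24*b - 1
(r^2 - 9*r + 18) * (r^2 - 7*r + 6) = r^4 - 16*r^3 + 87*r^2 - 180*r + 108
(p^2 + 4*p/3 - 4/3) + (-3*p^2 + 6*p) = -2*p^2 + 22*p/3 - 4/3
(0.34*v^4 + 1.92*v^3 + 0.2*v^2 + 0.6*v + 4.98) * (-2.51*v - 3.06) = -0.8534*v^5 - 5.8596*v^4 - 6.3772*v^3 - 2.118*v^2 - 14.3358*v - 15.2388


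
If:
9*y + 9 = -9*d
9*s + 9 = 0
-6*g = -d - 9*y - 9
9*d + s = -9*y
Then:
No Solution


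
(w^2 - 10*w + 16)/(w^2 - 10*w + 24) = (w^2 - 10*w + 16)/(w^2 - 10*w + 24)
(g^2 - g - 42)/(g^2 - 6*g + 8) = (g^2 - g - 42)/(g^2 - 6*g + 8)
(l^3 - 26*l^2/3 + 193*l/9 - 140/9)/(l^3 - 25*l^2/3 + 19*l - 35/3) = (l - 4/3)/(l - 1)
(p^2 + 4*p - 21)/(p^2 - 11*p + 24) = (p + 7)/(p - 8)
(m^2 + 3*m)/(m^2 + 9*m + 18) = m/(m + 6)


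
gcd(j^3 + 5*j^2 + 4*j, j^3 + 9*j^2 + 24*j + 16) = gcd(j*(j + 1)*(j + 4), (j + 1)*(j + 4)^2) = j^2 + 5*j + 4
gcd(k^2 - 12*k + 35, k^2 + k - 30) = k - 5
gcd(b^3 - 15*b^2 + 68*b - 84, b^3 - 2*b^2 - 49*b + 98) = b^2 - 9*b + 14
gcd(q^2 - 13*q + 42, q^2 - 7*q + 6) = q - 6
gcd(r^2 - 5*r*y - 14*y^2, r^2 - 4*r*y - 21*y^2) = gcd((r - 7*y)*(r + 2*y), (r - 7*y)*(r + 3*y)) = -r + 7*y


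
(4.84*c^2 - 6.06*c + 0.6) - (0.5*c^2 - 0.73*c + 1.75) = 4.34*c^2 - 5.33*c - 1.15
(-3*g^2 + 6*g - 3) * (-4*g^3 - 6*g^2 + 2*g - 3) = 12*g^5 - 6*g^4 - 30*g^3 + 39*g^2 - 24*g + 9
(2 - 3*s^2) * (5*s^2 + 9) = -15*s^4 - 17*s^2 + 18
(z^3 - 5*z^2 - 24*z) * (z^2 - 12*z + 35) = z^5 - 17*z^4 + 71*z^3 + 113*z^2 - 840*z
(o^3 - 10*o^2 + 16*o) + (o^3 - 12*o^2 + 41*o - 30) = 2*o^3 - 22*o^2 + 57*o - 30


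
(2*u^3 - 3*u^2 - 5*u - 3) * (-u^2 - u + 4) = -2*u^5 + u^4 + 16*u^3 - 4*u^2 - 17*u - 12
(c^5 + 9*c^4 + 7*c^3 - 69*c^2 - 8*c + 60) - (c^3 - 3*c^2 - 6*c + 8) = c^5 + 9*c^4 + 6*c^3 - 66*c^2 - 2*c + 52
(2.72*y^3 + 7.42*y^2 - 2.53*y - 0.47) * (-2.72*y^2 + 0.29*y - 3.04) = -7.3984*y^5 - 19.3936*y^4 + 0.764599999999999*y^3 - 22.0121*y^2 + 7.5549*y + 1.4288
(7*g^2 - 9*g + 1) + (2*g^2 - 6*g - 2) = 9*g^2 - 15*g - 1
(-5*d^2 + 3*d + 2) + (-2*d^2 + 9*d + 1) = -7*d^2 + 12*d + 3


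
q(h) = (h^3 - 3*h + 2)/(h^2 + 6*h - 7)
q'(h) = (-2*h - 6)*(h^3 - 3*h + 2)/(h^2 + 6*h - 7)^2 + (3*h^2 - 3)/(h^2 + 6*h - 7)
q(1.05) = 0.02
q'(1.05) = 0.38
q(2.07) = 0.48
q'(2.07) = 0.51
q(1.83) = 0.36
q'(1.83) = 0.49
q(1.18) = 0.07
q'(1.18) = 0.40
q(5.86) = 2.97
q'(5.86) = 0.76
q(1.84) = 0.36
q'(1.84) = 0.49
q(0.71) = -0.10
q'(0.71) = 0.33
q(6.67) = 3.60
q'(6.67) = 0.79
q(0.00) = -0.29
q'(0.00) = 0.18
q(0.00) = -0.29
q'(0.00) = 0.18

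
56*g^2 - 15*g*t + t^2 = (-8*g + t)*(-7*g + t)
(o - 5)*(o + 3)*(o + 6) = o^3 + 4*o^2 - 27*o - 90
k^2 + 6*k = k*(k + 6)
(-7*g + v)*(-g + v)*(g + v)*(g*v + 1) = 7*g^4*v - g^3*v^2 + 7*g^3 - 7*g^2*v^3 - g^2*v + g*v^4 - 7*g*v^2 + v^3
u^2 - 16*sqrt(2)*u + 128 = (u - 8*sqrt(2))^2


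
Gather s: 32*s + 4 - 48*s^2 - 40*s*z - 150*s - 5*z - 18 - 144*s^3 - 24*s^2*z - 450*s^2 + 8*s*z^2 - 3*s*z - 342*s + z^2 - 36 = -144*s^3 + s^2*(-24*z - 498) + s*(8*z^2 - 43*z - 460) + z^2 - 5*z - 50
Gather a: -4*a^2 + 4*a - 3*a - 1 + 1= -4*a^2 + a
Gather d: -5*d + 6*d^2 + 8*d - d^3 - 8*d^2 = -d^3 - 2*d^2 + 3*d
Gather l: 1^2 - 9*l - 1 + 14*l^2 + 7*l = 14*l^2 - 2*l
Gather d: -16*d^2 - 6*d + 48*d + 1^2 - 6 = -16*d^2 + 42*d - 5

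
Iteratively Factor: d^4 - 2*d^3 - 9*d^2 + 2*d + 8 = (d + 1)*(d^3 - 3*d^2 - 6*d + 8) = (d - 1)*(d + 1)*(d^2 - 2*d - 8) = (d - 4)*(d - 1)*(d + 1)*(d + 2)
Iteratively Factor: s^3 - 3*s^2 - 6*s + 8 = (s - 1)*(s^2 - 2*s - 8) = (s - 1)*(s + 2)*(s - 4)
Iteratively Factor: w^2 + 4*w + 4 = (w + 2)*(w + 2)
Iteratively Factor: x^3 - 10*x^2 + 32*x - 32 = (x - 2)*(x^2 - 8*x + 16) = (x - 4)*(x - 2)*(x - 4)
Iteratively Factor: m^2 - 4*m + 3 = (m - 3)*(m - 1)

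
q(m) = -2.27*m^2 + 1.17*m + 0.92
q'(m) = 1.17 - 4.54*m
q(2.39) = -9.25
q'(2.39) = -9.68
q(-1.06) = -2.87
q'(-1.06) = 5.98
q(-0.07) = 0.83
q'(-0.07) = 1.49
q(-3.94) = -38.93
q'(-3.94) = 19.06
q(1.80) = -4.33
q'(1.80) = -7.00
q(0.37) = 1.04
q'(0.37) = -0.51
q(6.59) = -89.95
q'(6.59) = -28.75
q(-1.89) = -9.40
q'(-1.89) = 9.75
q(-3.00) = -23.02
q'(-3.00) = 14.79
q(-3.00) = -23.02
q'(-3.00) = 14.79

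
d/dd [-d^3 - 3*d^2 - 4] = 3*d*(-d - 2)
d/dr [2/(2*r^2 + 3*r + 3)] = 2*(-4*r - 3)/(2*r^2 + 3*r + 3)^2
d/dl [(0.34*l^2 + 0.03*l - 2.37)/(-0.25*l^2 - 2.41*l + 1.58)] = (-0.8119*l^2 - 0.1106*l - 5.6643)/(0.0625*l^4 + 1.205*l^3 + 5.0181*l^2 - 7.6156*l + 2.4964)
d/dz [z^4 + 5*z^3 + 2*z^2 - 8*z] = 4*z^3 + 15*z^2 + 4*z - 8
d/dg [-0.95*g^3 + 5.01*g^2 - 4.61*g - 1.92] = -2.85*g^2 + 10.02*g - 4.61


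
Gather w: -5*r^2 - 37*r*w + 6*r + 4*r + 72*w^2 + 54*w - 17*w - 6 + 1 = -5*r^2 + 10*r + 72*w^2 + w*(37 - 37*r) - 5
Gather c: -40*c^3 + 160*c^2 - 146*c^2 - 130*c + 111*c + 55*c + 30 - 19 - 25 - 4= -40*c^3 + 14*c^2 + 36*c - 18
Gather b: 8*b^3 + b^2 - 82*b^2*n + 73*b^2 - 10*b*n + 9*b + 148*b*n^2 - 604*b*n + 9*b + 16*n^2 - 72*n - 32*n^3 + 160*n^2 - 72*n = 8*b^3 + b^2*(74 - 82*n) + b*(148*n^2 - 614*n + 18) - 32*n^3 + 176*n^2 - 144*n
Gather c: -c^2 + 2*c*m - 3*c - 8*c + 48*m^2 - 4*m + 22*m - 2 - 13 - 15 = -c^2 + c*(2*m - 11) + 48*m^2 + 18*m - 30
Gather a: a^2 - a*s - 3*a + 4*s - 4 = a^2 + a*(-s - 3) + 4*s - 4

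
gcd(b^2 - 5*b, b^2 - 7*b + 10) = b - 5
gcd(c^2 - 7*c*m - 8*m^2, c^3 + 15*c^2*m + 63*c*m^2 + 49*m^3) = c + m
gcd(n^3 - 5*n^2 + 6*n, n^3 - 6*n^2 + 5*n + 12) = n - 3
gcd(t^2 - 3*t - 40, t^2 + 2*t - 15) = t + 5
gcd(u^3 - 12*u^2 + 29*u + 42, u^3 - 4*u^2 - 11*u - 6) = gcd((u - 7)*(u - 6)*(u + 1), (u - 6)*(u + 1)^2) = u^2 - 5*u - 6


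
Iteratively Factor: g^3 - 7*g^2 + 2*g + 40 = (g + 2)*(g^2 - 9*g + 20) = (g - 5)*(g + 2)*(g - 4)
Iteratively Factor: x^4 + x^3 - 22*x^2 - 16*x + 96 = (x - 4)*(x^3 + 5*x^2 - 2*x - 24) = (x - 4)*(x - 2)*(x^2 + 7*x + 12) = (x - 4)*(x - 2)*(x + 3)*(x + 4)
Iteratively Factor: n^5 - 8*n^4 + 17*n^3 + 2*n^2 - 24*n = (n)*(n^4 - 8*n^3 + 17*n^2 + 2*n - 24) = n*(n - 3)*(n^3 - 5*n^2 + 2*n + 8) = n*(n - 4)*(n - 3)*(n^2 - n - 2) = n*(n - 4)*(n - 3)*(n - 2)*(n + 1)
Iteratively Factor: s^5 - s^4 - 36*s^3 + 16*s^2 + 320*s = (s + 4)*(s^4 - 5*s^3 - 16*s^2 + 80*s) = (s + 4)^2*(s^3 - 9*s^2 + 20*s) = (s - 4)*(s + 4)^2*(s^2 - 5*s) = s*(s - 4)*(s + 4)^2*(s - 5)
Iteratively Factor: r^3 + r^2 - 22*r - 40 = (r - 5)*(r^2 + 6*r + 8) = (r - 5)*(r + 4)*(r + 2)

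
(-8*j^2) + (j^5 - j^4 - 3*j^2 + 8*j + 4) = j^5 - j^4 - 11*j^2 + 8*j + 4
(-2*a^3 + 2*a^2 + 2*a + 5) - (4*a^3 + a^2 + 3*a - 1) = -6*a^3 + a^2 - a + 6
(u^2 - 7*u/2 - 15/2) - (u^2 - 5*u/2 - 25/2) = 5 - u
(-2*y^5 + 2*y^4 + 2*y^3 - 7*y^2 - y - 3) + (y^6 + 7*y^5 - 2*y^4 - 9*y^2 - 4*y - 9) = y^6 + 5*y^5 + 2*y^3 - 16*y^2 - 5*y - 12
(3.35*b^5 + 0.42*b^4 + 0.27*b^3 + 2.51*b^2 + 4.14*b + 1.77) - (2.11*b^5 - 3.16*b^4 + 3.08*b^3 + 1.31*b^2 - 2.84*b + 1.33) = 1.24*b^5 + 3.58*b^4 - 2.81*b^3 + 1.2*b^2 + 6.98*b + 0.44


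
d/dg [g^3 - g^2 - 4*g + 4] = 3*g^2 - 2*g - 4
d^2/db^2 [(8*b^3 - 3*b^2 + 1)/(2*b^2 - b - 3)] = 20*(5*b^3 + 3*b^2 + 21*b - 2)/(8*b^6 - 12*b^5 - 30*b^4 + 35*b^3 + 45*b^2 - 27*b - 27)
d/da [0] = 0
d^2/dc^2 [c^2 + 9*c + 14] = 2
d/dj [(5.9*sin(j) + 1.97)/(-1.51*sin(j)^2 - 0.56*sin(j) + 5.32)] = (8.909*sin(j)^2 + 5.9494*sin(j) + 32.4912)*cos(j)/(2.2801*sin(j)^4 + 1.6912*sin(j)^3 - 15.7528*sin(j)^2 - 5.9584*sin(j) + 28.3024)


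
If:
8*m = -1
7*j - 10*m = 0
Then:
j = -5/28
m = -1/8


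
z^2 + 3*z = z*(z + 3)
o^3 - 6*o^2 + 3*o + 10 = (o - 5)*(o - 2)*(o + 1)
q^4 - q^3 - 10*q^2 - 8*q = q*(q - 4)*(q + 1)*(q + 2)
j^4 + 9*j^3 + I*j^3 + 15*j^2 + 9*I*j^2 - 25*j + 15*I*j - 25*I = (j - 1)*(j + 5)^2*(j + I)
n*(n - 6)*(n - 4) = n^3 - 10*n^2 + 24*n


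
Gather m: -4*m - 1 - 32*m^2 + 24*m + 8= -32*m^2 + 20*m + 7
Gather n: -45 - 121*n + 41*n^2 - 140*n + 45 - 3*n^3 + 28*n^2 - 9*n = -3*n^3 + 69*n^2 - 270*n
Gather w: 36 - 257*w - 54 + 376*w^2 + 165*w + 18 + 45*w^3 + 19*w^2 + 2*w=45*w^3 + 395*w^2 - 90*w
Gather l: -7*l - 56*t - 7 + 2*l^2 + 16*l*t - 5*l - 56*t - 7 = 2*l^2 + l*(16*t - 12) - 112*t - 14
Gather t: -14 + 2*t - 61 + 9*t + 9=11*t - 66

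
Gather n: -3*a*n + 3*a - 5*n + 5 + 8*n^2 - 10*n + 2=3*a + 8*n^2 + n*(-3*a - 15) + 7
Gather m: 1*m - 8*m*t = m*(1 - 8*t)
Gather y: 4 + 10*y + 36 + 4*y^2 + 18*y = 4*y^2 + 28*y + 40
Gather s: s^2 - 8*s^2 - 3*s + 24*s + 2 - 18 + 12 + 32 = -7*s^2 + 21*s + 28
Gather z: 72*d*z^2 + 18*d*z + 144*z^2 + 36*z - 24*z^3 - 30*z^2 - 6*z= -24*z^3 + z^2*(72*d + 114) + z*(18*d + 30)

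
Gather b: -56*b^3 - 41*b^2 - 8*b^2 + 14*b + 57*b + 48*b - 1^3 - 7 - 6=-56*b^3 - 49*b^2 + 119*b - 14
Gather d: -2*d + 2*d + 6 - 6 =0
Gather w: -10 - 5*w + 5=-5*w - 5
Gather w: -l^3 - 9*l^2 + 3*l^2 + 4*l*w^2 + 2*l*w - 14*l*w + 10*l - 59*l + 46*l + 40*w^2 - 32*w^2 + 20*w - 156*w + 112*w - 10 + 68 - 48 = -l^3 - 6*l^2 - 3*l + w^2*(4*l + 8) + w*(-12*l - 24) + 10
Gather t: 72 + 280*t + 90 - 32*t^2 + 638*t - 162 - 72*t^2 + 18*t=-104*t^2 + 936*t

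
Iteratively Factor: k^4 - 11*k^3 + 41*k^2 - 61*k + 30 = (k - 2)*(k^3 - 9*k^2 + 23*k - 15) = (k - 5)*(k - 2)*(k^2 - 4*k + 3) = (k - 5)*(k - 2)*(k - 1)*(k - 3)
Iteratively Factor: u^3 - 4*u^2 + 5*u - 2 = (u - 2)*(u^2 - 2*u + 1) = (u - 2)*(u - 1)*(u - 1)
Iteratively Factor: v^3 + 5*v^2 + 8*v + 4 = (v + 2)*(v^2 + 3*v + 2) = (v + 1)*(v + 2)*(v + 2)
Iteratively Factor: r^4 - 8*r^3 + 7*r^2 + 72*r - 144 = (r - 3)*(r^3 - 5*r^2 - 8*r + 48) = (r - 3)*(r + 3)*(r^2 - 8*r + 16) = (r - 4)*(r - 3)*(r + 3)*(r - 4)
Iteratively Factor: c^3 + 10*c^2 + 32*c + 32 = (c + 2)*(c^2 + 8*c + 16) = (c + 2)*(c + 4)*(c + 4)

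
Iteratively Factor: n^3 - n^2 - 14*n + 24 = (n - 2)*(n^2 + n - 12) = (n - 3)*(n - 2)*(n + 4)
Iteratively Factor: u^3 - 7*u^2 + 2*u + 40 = (u - 5)*(u^2 - 2*u - 8) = (u - 5)*(u - 4)*(u + 2)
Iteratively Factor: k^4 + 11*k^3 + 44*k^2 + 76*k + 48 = (k + 3)*(k^3 + 8*k^2 + 20*k + 16) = (k + 3)*(k + 4)*(k^2 + 4*k + 4) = (k + 2)*(k + 3)*(k + 4)*(k + 2)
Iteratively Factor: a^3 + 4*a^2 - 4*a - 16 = (a + 4)*(a^2 - 4) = (a - 2)*(a + 4)*(a + 2)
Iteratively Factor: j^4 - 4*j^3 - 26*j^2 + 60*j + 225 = (j - 5)*(j^3 + j^2 - 21*j - 45) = (j - 5)*(j + 3)*(j^2 - 2*j - 15) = (j - 5)^2*(j + 3)*(j + 3)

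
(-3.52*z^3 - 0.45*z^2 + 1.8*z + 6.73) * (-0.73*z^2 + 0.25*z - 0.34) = 2.5696*z^5 - 0.5515*z^4 - 0.2297*z^3 - 4.3099*z^2 + 1.0705*z - 2.2882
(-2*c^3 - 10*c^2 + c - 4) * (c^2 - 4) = -2*c^5 - 10*c^4 + 9*c^3 + 36*c^2 - 4*c + 16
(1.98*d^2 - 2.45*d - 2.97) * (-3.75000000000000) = -7.425*d^2 + 9.1875*d + 11.1375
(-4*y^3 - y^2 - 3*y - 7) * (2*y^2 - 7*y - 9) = -8*y^5 + 26*y^4 + 37*y^3 + 16*y^2 + 76*y + 63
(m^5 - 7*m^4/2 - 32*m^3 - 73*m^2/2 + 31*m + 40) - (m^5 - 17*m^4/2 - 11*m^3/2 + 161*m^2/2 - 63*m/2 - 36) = 5*m^4 - 53*m^3/2 - 117*m^2 + 125*m/2 + 76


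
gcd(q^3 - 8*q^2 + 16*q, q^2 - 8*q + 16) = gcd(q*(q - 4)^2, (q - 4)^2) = q^2 - 8*q + 16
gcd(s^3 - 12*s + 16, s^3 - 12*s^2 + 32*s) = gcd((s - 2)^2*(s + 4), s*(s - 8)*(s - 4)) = 1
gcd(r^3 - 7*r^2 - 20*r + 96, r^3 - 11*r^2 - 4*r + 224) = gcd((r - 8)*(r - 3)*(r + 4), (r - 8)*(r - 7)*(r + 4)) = r^2 - 4*r - 32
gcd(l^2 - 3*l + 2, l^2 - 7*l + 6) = l - 1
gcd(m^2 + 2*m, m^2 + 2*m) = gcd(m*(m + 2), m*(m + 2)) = m^2 + 2*m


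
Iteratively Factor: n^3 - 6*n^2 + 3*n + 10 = (n - 2)*(n^2 - 4*n - 5) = (n - 5)*(n - 2)*(n + 1)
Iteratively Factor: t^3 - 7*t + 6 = (t - 1)*(t^2 + t - 6) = (t - 1)*(t + 3)*(t - 2)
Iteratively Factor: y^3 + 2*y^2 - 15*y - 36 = (y - 4)*(y^2 + 6*y + 9) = (y - 4)*(y + 3)*(y + 3)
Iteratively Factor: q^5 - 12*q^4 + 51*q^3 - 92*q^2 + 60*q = (q - 5)*(q^4 - 7*q^3 + 16*q^2 - 12*q) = (q - 5)*(q - 2)*(q^3 - 5*q^2 + 6*q) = (q - 5)*(q - 3)*(q - 2)*(q^2 - 2*q) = q*(q - 5)*(q - 3)*(q - 2)*(q - 2)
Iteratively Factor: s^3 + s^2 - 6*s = (s)*(s^2 + s - 6) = s*(s + 3)*(s - 2)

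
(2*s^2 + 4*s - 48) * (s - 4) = 2*s^3 - 4*s^2 - 64*s + 192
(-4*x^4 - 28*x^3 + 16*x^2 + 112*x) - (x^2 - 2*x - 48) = -4*x^4 - 28*x^3 + 15*x^2 + 114*x + 48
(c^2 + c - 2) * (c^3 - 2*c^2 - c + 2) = c^5 - c^4 - 5*c^3 + 5*c^2 + 4*c - 4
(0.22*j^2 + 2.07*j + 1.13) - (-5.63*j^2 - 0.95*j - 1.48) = 5.85*j^2 + 3.02*j + 2.61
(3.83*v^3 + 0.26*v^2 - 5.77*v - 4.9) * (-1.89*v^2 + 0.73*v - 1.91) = -7.2387*v^5 + 2.3045*v^4 + 3.7798*v^3 + 4.5523*v^2 + 7.4437*v + 9.359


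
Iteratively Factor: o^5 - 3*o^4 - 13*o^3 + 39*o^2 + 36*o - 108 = (o - 3)*(o^4 - 13*o^2 + 36) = (o - 3)*(o + 3)*(o^3 - 3*o^2 - 4*o + 12) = (o - 3)*(o - 2)*(o + 3)*(o^2 - o - 6) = (o - 3)^2*(o - 2)*(o + 3)*(o + 2)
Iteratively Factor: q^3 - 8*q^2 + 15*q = (q)*(q^2 - 8*q + 15) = q*(q - 5)*(q - 3)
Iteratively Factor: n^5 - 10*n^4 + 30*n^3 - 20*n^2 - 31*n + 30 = (n - 3)*(n^4 - 7*n^3 + 9*n^2 + 7*n - 10) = (n - 3)*(n - 1)*(n^3 - 6*n^2 + 3*n + 10) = (n - 5)*(n - 3)*(n - 1)*(n^2 - n - 2) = (n - 5)*(n - 3)*(n - 2)*(n - 1)*(n + 1)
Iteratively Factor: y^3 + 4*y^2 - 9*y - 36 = (y + 4)*(y^2 - 9) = (y - 3)*(y + 4)*(y + 3)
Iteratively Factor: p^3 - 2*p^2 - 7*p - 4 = (p - 4)*(p^2 + 2*p + 1) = (p - 4)*(p + 1)*(p + 1)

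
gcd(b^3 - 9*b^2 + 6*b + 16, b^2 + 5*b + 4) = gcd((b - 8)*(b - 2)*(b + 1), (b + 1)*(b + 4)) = b + 1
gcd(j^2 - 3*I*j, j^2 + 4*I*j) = j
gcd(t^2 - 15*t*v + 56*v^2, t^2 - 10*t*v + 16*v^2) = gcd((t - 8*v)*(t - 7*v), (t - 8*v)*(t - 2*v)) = t - 8*v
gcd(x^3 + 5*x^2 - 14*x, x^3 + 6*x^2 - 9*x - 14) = x^2 + 5*x - 14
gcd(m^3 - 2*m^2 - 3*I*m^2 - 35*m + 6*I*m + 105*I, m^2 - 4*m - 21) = m - 7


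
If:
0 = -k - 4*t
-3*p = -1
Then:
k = -4*t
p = 1/3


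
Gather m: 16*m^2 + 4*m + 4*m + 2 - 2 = 16*m^2 + 8*m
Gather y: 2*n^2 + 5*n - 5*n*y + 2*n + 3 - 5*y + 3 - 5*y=2*n^2 + 7*n + y*(-5*n - 10) + 6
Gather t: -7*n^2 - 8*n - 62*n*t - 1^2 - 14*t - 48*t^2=-7*n^2 - 8*n - 48*t^2 + t*(-62*n - 14) - 1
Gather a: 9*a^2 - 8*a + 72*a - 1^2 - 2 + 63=9*a^2 + 64*a + 60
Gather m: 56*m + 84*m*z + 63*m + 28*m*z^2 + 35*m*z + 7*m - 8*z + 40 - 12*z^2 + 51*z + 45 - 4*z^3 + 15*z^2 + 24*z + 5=m*(28*z^2 + 119*z + 126) - 4*z^3 + 3*z^2 + 67*z + 90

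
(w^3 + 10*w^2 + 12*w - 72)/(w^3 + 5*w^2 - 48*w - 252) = (w - 2)/(w - 7)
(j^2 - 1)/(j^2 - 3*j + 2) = (j + 1)/(j - 2)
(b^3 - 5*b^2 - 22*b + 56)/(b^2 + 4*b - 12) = (b^2 - 3*b - 28)/(b + 6)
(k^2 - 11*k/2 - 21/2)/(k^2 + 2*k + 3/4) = 2*(k - 7)/(2*k + 1)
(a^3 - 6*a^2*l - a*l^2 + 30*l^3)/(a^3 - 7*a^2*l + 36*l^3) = (a - 5*l)/(a - 6*l)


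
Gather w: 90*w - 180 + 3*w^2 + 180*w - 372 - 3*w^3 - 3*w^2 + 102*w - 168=-3*w^3 + 372*w - 720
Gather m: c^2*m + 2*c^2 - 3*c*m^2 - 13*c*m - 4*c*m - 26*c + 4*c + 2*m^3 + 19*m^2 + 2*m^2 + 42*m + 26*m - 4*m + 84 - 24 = 2*c^2 - 22*c + 2*m^3 + m^2*(21 - 3*c) + m*(c^2 - 17*c + 64) + 60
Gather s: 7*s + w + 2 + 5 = 7*s + w + 7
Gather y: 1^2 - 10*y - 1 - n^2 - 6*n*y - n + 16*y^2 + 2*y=-n^2 - n + 16*y^2 + y*(-6*n - 8)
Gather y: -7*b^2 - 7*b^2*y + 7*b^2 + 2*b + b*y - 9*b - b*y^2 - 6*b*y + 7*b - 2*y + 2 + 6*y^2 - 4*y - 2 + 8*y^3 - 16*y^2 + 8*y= 8*y^3 + y^2*(-b - 10) + y*(-7*b^2 - 5*b + 2)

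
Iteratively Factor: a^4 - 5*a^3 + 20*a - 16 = (a - 4)*(a^3 - a^2 - 4*a + 4) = (a - 4)*(a - 2)*(a^2 + a - 2) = (a - 4)*(a - 2)*(a + 2)*(a - 1)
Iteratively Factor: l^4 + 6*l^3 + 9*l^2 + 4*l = (l + 1)*(l^3 + 5*l^2 + 4*l) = (l + 1)*(l + 4)*(l^2 + l) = l*(l + 1)*(l + 4)*(l + 1)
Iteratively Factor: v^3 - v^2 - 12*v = (v - 4)*(v^2 + 3*v) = (v - 4)*(v + 3)*(v)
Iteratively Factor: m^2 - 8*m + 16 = (m - 4)*(m - 4)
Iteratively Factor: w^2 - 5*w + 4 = (w - 4)*(w - 1)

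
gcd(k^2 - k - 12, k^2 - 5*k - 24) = k + 3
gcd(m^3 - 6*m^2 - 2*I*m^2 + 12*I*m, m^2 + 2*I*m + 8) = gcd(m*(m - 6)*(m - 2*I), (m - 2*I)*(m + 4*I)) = m - 2*I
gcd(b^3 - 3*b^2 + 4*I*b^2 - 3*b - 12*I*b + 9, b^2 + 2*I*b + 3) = b + 3*I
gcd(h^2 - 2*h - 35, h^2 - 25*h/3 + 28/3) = h - 7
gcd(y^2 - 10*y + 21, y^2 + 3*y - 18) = y - 3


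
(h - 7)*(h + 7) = h^2 - 49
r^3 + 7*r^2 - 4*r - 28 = (r - 2)*(r + 2)*(r + 7)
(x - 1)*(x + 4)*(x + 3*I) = x^3 + 3*x^2 + 3*I*x^2 - 4*x + 9*I*x - 12*I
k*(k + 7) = k^2 + 7*k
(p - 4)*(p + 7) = p^2 + 3*p - 28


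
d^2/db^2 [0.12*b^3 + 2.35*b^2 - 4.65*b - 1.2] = 0.72*b + 4.7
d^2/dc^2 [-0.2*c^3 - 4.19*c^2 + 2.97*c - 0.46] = -1.2*c - 8.38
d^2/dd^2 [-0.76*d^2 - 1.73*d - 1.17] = -1.52000000000000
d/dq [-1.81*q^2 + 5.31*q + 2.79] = 5.31 - 3.62*q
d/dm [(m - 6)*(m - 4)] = 2*m - 10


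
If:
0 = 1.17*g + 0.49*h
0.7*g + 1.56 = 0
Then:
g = -2.23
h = 5.32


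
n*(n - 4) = n^2 - 4*n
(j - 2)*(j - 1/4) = j^2 - 9*j/4 + 1/2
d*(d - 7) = d^2 - 7*d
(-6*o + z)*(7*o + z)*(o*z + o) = -42*o^3*z - 42*o^3 + o^2*z^2 + o^2*z + o*z^3 + o*z^2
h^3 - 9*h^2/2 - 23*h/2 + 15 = (h - 6)*(h - 1)*(h + 5/2)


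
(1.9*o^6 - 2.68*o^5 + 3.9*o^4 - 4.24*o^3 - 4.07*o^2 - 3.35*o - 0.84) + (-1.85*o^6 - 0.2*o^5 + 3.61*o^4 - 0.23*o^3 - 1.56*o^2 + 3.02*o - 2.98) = 0.0499999999999998*o^6 - 2.88*o^5 + 7.51*o^4 - 4.47*o^3 - 5.63*o^2 - 0.33*o - 3.82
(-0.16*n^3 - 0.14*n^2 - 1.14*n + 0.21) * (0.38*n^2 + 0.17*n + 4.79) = -0.0608*n^5 - 0.0804*n^4 - 1.2234*n^3 - 0.7846*n^2 - 5.4249*n + 1.0059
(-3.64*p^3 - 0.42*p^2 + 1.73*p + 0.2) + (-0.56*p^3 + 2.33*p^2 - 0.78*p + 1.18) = -4.2*p^3 + 1.91*p^2 + 0.95*p + 1.38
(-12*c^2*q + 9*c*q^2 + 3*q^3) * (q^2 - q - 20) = -12*c^2*q^3 + 12*c^2*q^2 + 240*c^2*q + 9*c*q^4 - 9*c*q^3 - 180*c*q^2 + 3*q^5 - 3*q^4 - 60*q^3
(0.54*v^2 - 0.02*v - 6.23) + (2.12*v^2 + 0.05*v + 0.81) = 2.66*v^2 + 0.03*v - 5.42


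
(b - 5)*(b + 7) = b^2 + 2*b - 35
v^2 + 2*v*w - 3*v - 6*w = (v - 3)*(v + 2*w)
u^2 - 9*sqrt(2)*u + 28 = (u - 7*sqrt(2))*(u - 2*sqrt(2))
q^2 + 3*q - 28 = (q - 4)*(q + 7)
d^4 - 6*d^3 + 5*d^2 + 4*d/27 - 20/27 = (d - 5)*(d - 2/3)^2*(d + 1/3)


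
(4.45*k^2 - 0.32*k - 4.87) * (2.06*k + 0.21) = 9.167*k^3 + 0.2753*k^2 - 10.0994*k - 1.0227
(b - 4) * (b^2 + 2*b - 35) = b^3 - 2*b^2 - 43*b + 140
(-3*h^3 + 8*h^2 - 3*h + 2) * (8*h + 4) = -24*h^4 + 52*h^3 + 8*h^2 + 4*h + 8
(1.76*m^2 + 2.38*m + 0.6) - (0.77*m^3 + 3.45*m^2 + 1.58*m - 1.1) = -0.77*m^3 - 1.69*m^2 + 0.8*m + 1.7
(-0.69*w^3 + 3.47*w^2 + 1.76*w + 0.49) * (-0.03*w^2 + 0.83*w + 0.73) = 0.0207*w^5 - 0.6768*w^4 + 2.3236*w^3 + 3.9792*w^2 + 1.6915*w + 0.3577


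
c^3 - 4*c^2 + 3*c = c*(c - 3)*(c - 1)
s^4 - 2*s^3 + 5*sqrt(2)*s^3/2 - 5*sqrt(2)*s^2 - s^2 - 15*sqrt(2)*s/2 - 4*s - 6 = (s - 3)*(s + 1)*(s + sqrt(2)/2)*(s + 2*sqrt(2))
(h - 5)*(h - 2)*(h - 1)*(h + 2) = h^4 - 6*h^3 + h^2 + 24*h - 20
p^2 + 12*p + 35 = (p + 5)*(p + 7)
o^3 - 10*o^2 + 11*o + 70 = (o - 7)*(o - 5)*(o + 2)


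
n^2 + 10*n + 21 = (n + 3)*(n + 7)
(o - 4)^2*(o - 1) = o^3 - 9*o^2 + 24*o - 16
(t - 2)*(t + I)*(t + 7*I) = t^3 - 2*t^2 + 8*I*t^2 - 7*t - 16*I*t + 14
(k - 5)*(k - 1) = k^2 - 6*k + 5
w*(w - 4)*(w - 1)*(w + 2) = w^4 - 3*w^3 - 6*w^2 + 8*w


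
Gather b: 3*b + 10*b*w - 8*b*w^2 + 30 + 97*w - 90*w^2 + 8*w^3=b*(-8*w^2 + 10*w + 3) + 8*w^3 - 90*w^2 + 97*w + 30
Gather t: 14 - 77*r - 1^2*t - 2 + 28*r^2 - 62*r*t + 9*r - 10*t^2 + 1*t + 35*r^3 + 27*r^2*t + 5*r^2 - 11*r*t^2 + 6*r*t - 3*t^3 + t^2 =35*r^3 + 33*r^2 - 68*r - 3*t^3 + t^2*(-11*r - 9) + t*(27*r^2 - 56*r) + 12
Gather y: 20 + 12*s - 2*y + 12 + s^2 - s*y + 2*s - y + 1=s^2 + 14*s + y*(-s - 3) + 33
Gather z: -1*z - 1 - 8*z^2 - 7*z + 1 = -8*z^2 - 8*z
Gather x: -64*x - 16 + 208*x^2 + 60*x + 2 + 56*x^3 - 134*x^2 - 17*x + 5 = 56*x^3 + 74*x^2 - 21*x - 9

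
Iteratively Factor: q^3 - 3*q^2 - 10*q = (q)*(q^2 - 3*q - 10) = q*(q + 2)*(q - 5)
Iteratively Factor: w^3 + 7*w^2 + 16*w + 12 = (w + 3)*(w^2 + 4*w + 4) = (w + 2)*(w + 3)*(w + 2)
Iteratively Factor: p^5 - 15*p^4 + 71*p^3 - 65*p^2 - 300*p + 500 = (p - 5)*(p^4 - 10*p^3 + 21*p^2 + 40*p - 100) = (p - 5)*(p + 2)*(p^3 - 12*p^2 + 45*p - 50) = (p - 5)*(p - 2)*(p + 2)*(p^2 - 10*p + 25) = (p - 5)^2*(p - 2)*(p + 2)*(p - 5)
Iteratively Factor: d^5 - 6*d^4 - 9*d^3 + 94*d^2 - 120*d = (d - 5)*(d^4 - d^3 - 14*d^2 + 24*d) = (d - 5)*(d - 2)*(d^3 + d^2 - 12*d) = (d - 5)*(d - 3)*(d - 2)*(d^2 + 4*d) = (d - 5)*(d - 3)*(d - 2)*(d + 4)*(d)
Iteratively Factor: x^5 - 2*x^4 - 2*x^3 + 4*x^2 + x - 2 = (x - 2)*(x^4 - 2*x^2 + 1) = (x - 2)*(x - 1)*(x^3 + x^2 - x - 1) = (x - 2)*(x - 1)*(x + 1)*(x^2 - 1) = (x - 2)*(x - 1)*(x + 1)^2*(x - 1)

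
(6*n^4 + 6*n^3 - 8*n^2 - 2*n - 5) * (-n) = -6*n^5 - 6*n^4 + 8*n^3 + 2*n^2 + 5*n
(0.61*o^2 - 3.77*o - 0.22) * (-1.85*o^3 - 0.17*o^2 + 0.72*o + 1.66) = -1.1285*o^5 + 6.8708*o^4 + 1.4871*o^3 - 1.6644*o^2 - 6.4166*o - 0.3652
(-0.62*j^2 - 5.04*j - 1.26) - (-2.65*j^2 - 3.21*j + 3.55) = 2.03*j^2 - 1.83*j - 4.81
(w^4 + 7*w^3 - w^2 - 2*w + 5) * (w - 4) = w^5 + 3*w^4 - 29*w^3 + 2*w^2 + 13*w - 20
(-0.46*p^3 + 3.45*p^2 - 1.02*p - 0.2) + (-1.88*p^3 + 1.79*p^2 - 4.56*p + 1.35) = -2.34*p^3 + 5.24*p^2 - 5.58*p + 1.15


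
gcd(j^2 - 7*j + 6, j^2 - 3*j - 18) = j - 6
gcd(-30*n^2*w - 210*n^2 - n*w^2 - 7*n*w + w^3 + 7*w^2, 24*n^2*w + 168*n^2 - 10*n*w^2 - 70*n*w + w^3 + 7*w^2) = -6*n*w - 42*n + w^2 + 7*w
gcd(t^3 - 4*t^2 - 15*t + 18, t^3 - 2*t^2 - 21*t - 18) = t^2 - 3*t - 18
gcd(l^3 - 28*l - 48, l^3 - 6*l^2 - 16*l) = l + 2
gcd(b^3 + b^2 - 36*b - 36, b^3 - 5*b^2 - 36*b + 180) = b^2 - 36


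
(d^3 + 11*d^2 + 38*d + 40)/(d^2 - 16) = (d^2 + 7*d + 10)/(d - 4)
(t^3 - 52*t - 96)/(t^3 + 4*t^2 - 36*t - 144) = (t^2 - 6*t - 16)/(t^2 - 2*t - 24)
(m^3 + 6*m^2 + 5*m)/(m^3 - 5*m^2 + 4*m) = (m^2 + 6*m + 5)/(m^2 - 5*m + 4)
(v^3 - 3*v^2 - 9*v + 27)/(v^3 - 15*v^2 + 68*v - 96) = (v^2 - 9)/(v^2 - 12*v + 32)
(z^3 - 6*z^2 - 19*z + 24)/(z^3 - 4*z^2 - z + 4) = (z^2 - 5*z - 24)/(z^2 - 3*z - 4)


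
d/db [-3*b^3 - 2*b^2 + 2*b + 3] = -9*b^2 - 4*b + 2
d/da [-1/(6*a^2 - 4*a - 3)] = 4*(3*a - 1)/(-6*a^2 + 4*a + 3)^2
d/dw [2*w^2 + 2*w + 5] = 4*w + 2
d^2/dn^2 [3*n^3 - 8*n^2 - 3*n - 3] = 18*n - 16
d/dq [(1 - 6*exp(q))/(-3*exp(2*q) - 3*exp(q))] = (-6*exp(2*q) + 2*exp(q) + 1)*exp(-q)/(3*(exp(2*q) + 2*exp(q) + 1))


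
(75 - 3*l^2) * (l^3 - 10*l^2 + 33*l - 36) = -3*l^5 + 30*l^4 - 24*l^3 - 642*l^2 + 2475*l - 2700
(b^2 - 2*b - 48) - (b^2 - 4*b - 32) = 2*b - 16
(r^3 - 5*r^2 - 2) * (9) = 9*r^3 - 45*r^2 - 18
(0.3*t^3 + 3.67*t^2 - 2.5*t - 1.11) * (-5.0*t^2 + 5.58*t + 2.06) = -1.5*t^5 - 16.676*t^4 + 33.5966*t^3 - 0.839799999999999*t^2 - 11.3438*t - 2.2866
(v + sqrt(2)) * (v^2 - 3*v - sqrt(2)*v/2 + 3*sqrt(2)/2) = v^3 - 3*v^2 + sqrt(2)*v^2/2 - 3*sqrt(2)*v/2 - v + 3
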